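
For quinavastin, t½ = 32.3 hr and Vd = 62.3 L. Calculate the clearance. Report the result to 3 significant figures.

1.34 L/hr

k = ln 2 / t½ = ln 2 / 32.3 = 0.02146 hr⁻¹
CL = k · V = 0.02146 × 62.3 ≈ 1.34 L/hr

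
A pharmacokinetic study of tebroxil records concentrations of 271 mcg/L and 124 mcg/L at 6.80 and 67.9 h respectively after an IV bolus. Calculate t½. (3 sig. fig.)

k = ln(C₁/C₂) / (t₂ − t₁) = ln(271/124) / (67.9 − 6.80)
  = 0.7818 / 61.10 = 0.01280 h⁻¹
t½ = ln 2 / k = ln 2 / 0.01280 ≈ 54.2 hours

54.2 hours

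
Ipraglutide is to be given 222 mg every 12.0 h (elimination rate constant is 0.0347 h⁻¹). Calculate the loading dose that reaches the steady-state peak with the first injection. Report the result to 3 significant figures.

652 mg

Accumulation ratio R = 1 / (1 − e^(−kτ)) = 1 / (1 − e^(−0.03470×12.0)) = 1 / (1 − 0.6594) = 2.936
Loading dose = maintenance dose × R = 222 × 2.936 ≈ 652 mg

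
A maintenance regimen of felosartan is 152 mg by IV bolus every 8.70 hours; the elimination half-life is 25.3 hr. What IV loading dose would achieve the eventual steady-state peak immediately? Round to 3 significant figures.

717 mg

k = ln 2 / 25.3 = 0.02740 hr⁻¹
Accumulation ratio R = 1 / (1 − e^(−kτ)) = 1 / (1 − e^(−0.02740×8.70)) = 1 / (1 − 0.7879) = 4.715
Loading dose = maintenance dose × R = 152 × 4.715 ≈ 717 mg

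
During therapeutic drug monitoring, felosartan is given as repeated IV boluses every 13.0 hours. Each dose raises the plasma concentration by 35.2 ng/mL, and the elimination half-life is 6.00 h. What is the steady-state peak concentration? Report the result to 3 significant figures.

45.3 ng/mL

k = ln 2 / 6.00 = 0.1155 h⁻¹
Fraction remaining after one interval: e^(−kτ) = e^(−0.1155 × 13.0) = 0.2227
R = 1 / (1 − 0.2227) = 1.287
Css,max = 35.2 × 1.287 ≈ 45.3 ng/mL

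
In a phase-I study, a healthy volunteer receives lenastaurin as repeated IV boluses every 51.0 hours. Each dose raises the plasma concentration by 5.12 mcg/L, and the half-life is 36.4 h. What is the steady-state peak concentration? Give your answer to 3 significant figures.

8.24 mcg/L

k = ln 2 / 36.4 = 0.01904 h⁻¹
Fraction remaining after one interval: e^(−kτ) = e^(−0.01904 × 51.0) = 0.3786
R = 1 / (1 − 0.3786) = 1.609
Css,max = 5.12 × 1.609 ≈ 8.24 mcg/L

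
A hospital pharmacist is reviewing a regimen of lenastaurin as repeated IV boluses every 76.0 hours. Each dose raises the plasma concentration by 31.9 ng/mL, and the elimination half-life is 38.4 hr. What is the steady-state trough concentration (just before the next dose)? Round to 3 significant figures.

10.8 ng/mL

k = ln 2 / 38.4 = 0.01805 hr⁻¹
Fraction remaining after one interval: e^(−kτ) = e^(−0.01805 × 76.0) = 0.2536
R = 1 / (1 − 0.2536) = 1.340
Css,max = 31.9 × 1.340 = 42.74 ng/mL
Css,min = Css,max × e^(−kτ) = 42.74 × 0.2536 ≈ 10.8 ng/mL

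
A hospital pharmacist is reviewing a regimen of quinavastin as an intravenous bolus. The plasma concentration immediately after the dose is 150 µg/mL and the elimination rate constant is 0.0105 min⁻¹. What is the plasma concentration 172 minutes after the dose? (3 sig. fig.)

24.6 µg/mL

C(t) = C₀ e^(−kt) = 150 × e^(−0.01050 × 172) = 150 × e^(−1.806) = 150 × 0.1643 ≈ 24.6 µg/mL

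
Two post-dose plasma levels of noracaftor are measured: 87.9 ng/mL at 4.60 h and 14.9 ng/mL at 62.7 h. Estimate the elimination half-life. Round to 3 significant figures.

k = ln(C₁/C₂) / (t₂ − t₁) = ln(87.9/14.9) / (62.7 − 4.60)
  = 1.775 / 58.10 = 0.03055 h⁻¹
t½ = ln 2 / k = ln 2 / 0.03055 ≈ 22.7 hours

22.7 hours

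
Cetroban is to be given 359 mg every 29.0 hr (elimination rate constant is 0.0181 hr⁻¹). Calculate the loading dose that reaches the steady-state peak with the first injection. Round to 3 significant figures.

Accumulation ratio R = 1 / (1 − e^(−kτ)) = 1 / (1 − e^(−0.01810×29.0)) = 1 / (1 − 0.5916) = 2.449
Loading dose = maintenance dose × R = 359 × 2.449 ≈ 879 mg

879 mg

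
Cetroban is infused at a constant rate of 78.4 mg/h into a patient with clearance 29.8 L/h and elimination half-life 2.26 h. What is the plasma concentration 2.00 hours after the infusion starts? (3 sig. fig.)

Css = rate / CL = 78.4 / 29.8 = 2.631 mg/L
k = ln 2 / 2.26 = 0.3067 h⁻¹
C(t) = Css (1 − e^(−kt)) = 2.631 × (1 − e^(−0.6134)) = 2.631 × 0.4585 ≈ 1.21 mg/L

1.21 mg/L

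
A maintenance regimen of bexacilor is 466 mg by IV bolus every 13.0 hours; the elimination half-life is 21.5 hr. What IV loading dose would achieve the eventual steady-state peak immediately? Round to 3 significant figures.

k = ln 2 / 21.5 = 0.03224 hr⁻¹
Accumulation ratio R = 1 / (1 − e^(−kτ)) = 1 / (1 − e^(−0.03224×13.0)) = 1 / (1 − 0.6576) = 2.921
Loading dose = maintenance dose × R = 466 × 2.921 ≈ 1360 mg

1360 mg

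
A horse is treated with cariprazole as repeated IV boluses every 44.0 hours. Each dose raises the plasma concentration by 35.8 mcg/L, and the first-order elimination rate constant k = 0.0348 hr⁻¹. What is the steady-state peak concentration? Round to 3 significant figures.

Fraction remaining after one interval: e^(−kτ) = e^(−0.03480 × 44.0) = 0.2163
R = 1 / (1 − 0.2163) = 1.276
Css,max = 35.8 × 1.276 ≈ 45.7 mcg/L

45.7 mcg/L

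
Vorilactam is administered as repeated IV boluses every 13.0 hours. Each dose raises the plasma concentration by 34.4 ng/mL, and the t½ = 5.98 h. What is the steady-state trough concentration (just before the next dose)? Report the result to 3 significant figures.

9.79 ng/mL

k = ln 2 / 5.98 = 0.1159 h⁻¹
Fraction remaining after one interval: e^(−kτ) = e^(−0.1159 × 13.0) = 0.2216
R = 1 / (1 − 0.2216) = 1.285
Css,max = 34.4 × 1.285 = 44.19 ng/mL
Css,min = Css,max × e^(−kτ) = 44.19 × 0.2216 ≈ 9.79 ng/mL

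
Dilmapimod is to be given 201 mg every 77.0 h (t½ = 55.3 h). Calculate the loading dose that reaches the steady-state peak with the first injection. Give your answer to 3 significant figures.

325 mg

k = ln 2 / 55.3 = 0.01253 h⁻¹
Accumulation ratio R = 1 / (1 − e^(−kτ)) = 1 / (1 − e^(−0.01253×77.0)) = 1 / (1 − 0.3809) = 1.615
Loading dose = maintenance dose × R = 201 × 1.615 ≈ 325 mg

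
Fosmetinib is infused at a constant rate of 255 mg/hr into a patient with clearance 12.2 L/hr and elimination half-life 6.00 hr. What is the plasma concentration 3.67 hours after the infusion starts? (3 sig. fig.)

7.22 mg/L

Css = rate / CL = 255 / 12.2 = 20.90 mg/L
k = ln 2 / 6.00 = 0.1155 hr⁻¹
C(t) = Css (1 − e^(−kt)) = 20.90 × (1 − e^(−0.4240)) = 20.90 × 0.3456 ≈ 7.22 mg/L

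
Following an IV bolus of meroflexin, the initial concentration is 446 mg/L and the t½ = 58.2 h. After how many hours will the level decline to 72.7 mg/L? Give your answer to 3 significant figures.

k = ln 2 / 58.2 = 0.01191 h⁻¹
C(t) = C₀ e^(−kt)  ⇒  t = ln(C₀/C) / k
t = ln(446/72.7) / 0.01191 = 1.814 / 0.01191 ≈ 152 hours

152 hours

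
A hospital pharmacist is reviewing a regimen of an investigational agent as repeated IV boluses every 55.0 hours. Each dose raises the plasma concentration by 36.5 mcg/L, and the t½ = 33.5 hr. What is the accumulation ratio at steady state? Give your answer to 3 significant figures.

k = ln 2 / 33.5 = 0.02069 hr⁻¹
Fraction remaining after one interval: e^(−kτ) = e^(−0.02069 × 55.0) = 0.3205
R = 1 / (1 − 0.3205) = 1 / 0.6795 ≈ 1.47

1.47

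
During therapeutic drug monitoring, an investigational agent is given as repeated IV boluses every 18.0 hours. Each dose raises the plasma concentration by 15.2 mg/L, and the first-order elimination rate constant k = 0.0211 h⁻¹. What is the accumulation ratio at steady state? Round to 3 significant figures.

Fraction remaining after one interval: e^(−kτ) = e^(−0.02110 × 18.0) = 0.6840
R = 1 / (1 − 0.6840) = 1 / 0.3160 ≈ 3.16

3.16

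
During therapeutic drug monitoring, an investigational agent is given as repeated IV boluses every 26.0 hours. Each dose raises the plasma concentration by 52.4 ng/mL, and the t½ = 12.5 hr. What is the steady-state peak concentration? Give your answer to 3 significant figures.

k = ln 2 / 12.5 = 0.05545 hr⁻¹
Fraction remaining after one interval: e^(−kτ) = e^(−0.05545 × 26.0) = 0.2365
R = 1 / (1 − 0.2365) = 1.310
Css,max = 52.4 × 1.310 ≈ 68.6 ng/mL

68.6 ng/mL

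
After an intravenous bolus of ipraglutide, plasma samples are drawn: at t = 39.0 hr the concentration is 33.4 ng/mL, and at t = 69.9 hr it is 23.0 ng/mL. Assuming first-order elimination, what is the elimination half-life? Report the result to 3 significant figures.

k = ln(C₁/C₂) / (t₂ − t₁) = ln(33.4/23.0) / (69.9 − 39.0)
  = 0.3731 / 30.90 = 0.01207 hr⁻¹
t½ = ln 2 / k = ln 2 / 0.01207 ≈ 57.4 hours

57.4 hours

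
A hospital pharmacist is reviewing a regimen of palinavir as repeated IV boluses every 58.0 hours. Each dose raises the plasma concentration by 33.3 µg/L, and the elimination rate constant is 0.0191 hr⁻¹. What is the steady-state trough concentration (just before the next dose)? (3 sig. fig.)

Fraction remaining after one interval: e^(−kτ) = e^(−0.01910 × 58.0) = 0.3303
R = 1 / (1 − 0.3303) = 1.493
Css,max = 33.3 × 1.493 = 49.72 µg/L
Css,min = Css,max × e^(−kτ) = 49.72 × 0.3303 ≈ 16.4 µg/L

16.4 µg/L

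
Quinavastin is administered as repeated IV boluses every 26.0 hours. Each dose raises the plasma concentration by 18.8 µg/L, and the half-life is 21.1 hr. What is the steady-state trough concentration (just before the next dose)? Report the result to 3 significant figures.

k = ln 2 / 21.1 = 0.03285 hr⁻¹
Fraction remaining after one interval: e^(−kτ) = e^(−0.03285 × 26.0) = 0.4257
R = 1 / (1 − 0.4257) = 1.741
Css,max = 18.8 × 1.741 = 32.73 µg/L
Css,min = Css,max × e^(−kτ) = 32.73 × 0.4257 ≈ 13.9 µg/L

13.9 µg/L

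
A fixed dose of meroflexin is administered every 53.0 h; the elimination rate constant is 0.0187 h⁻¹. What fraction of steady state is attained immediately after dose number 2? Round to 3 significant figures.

0.862

f_n = 1 − e^(−nkτ) = 1 − e^(−2 × 0.01870 × 53.0) = 1 − e^(−1.982) = 1 − 0.1378 ≈ 0.862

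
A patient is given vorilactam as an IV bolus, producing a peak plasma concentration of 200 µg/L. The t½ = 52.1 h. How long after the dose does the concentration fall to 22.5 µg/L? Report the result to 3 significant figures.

k = ln 2 / 52.1 = 0.01330 h⁻¹
C(t) = C₀ e^(−kt)  ⇒  t = ln(C₀/C) / k
t = ln(200/22.5) / 0.01330 = 2.185 / 0.01330 ≈ 164 hours

164 hours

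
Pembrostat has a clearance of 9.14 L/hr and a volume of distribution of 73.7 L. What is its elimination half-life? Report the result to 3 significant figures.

k = CL / V = 9.14 / 73.7 = 0.1240 hr⁻¹
t½ = ln 2 / k = ln 2 / 0.1240 ≈ 5.59 hours

5.59 hours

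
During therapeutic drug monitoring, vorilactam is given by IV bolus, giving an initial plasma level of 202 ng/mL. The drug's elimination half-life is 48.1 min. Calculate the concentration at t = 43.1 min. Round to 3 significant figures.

109 ng/mL

k = ln 2 / 48.1 = 0.01441 min⁻¹
43.1 min is 0.8960 half-lives, so C = 202 × (1/2)^0.8960 = 202 × 0.5374 ≈ 109 ng/mL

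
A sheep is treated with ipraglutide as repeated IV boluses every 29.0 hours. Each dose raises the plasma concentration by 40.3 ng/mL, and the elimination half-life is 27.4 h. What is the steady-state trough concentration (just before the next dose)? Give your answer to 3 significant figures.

k = ln 2 / 27.4 = 0.02530 h⁻¹
Fraction remaining after one interval: e^(−kτ) = e^(−0.02530 × 29.0) = 0.4802
R = 1 / (1 − 0.4802) = 1.924
Css,max = 40.3 × 1.924 = 77.52 ng/mL
Css,min = Css,max × e^(−kτ) = 77.52 × 0.4802 ≈ 37.2 ng/mL

37.2 ng/mL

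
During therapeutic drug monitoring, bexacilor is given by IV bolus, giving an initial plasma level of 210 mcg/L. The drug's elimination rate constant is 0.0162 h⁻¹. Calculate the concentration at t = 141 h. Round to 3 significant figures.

C(t) = C₀ e^(−kt) = 210 × e^(−0.01620 × 141) = 210 × e^(−2.284) = 210 × 0.1019 ≈ 21.4 mcg/L

21.4 mcg/L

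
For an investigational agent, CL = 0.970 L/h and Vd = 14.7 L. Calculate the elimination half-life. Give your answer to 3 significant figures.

10.5 hours

k = CL / V = 0.970 / 14.7 = 0.06599 h⁻¹
t½ = ln 2 / k = ln 2 / 0.06599 ≈ 10.5 hours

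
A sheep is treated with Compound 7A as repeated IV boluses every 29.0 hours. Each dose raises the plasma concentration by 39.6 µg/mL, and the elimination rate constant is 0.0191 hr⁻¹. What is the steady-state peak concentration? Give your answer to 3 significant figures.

Fraction remaining after one interval: e^(−kτ) = e^(−0.01910 × 29.0) = 0.5747
R = 1 / (1 − 0.5747) = 2.351
Css,max = 39.6 × 2.351 ≈ 93.1 µg/mL

93.1 µg/mL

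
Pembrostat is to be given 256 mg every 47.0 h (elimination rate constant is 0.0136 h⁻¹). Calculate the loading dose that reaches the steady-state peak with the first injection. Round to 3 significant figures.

542 mg

Accumulation ratio R = 1 / (1 − e^(−kτ)) = 1 / (1 − e^(−0.01360×47.0)) = 1 / (1 − 0.5277) = 2.117
Loading dose = maintenance dose × R = 256 × 2.117 ≈ 542 mg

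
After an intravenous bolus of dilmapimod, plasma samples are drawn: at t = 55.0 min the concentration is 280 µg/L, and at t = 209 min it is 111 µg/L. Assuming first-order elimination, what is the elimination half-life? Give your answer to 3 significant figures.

115 minutes

k = ln(C₁/C₂) / (t₂ − t₁) = ln(280/111) / (209 − 55.0)
  = 0.9253 / 154.0 = 0.006008 min⁻¹
t½ = ln 2 / k = ln 2 / 0.006008 ≈ 115 minutes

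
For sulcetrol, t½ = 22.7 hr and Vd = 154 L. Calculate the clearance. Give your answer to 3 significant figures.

4.70 L/hr

k = ln 2 / t½ = ln 2 / 22.7 = 0.03054 hr⁻¹
CL = k · V = 0.03054 × 154 ≈ 4.70 L/hr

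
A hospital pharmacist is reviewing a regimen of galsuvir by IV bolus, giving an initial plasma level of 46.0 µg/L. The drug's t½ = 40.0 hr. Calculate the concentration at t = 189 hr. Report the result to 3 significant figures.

1.74 µg/L

k = ln 2 / 40.0 = 0.01733 hr⁻¹
189 hr is 4.725 half-lives, so C = 46.0 × (1/2)^4.725 = 46.0 × 0.03781 ≈ 1.74 µg/L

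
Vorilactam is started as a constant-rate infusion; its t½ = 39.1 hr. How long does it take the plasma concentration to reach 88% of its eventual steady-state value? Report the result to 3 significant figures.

120 hours

k = ln 2 / 39.1 = 0.01773 hr⁻¹
f = 1 − e^(−kt)  ⇒  t = −ln(1 − f) / k
t = −ln(1 − 0.88) / 0.01773 = 2.120 / 0.01773 ≈ 120 hours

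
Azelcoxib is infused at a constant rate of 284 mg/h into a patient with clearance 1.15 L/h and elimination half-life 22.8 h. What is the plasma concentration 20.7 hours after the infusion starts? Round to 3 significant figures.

Css = rate / CL = 284 / 1.15 = 247.0 µg/mL
k = ln 2 / 22.8 = 0.03040 h⁻¹
C(t) = Css (1 − e^(−kt)) = 247.0 × (1 − e^(−0.6293)) = 247.0 × 0.4670 ≈ 115 µg/mL

115 µg/mL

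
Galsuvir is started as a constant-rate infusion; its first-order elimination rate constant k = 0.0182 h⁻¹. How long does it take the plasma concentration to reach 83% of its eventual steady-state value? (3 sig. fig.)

f = 1 − e^(−kt)  ⇒  t = −ln(1 − f) / k
t = −ln(1 − 0.83) / 0.01820 = 1.772 / 0.01820 ≈ 97.4 hours

97.4 hours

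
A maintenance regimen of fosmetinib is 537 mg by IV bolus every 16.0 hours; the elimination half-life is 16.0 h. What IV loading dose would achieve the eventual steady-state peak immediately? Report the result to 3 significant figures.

k = ln 2 / 16.0 = 0.04332 h⁻¹
Accumulation ratio R = 1 / (1 − e^(−kτ)) = 1 / (1 − e^(−0.04332×16.0)) = 1 / (1 − 0.5000) = 2.000
Loading dose = maintenance dose × R = 537 × 2.000 ≈ 1070 mg

1070 mg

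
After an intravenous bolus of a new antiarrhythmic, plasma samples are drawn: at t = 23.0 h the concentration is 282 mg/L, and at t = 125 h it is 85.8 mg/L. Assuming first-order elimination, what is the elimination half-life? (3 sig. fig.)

59.4 hours

k = ln(C₁/C₂) / (t₂ − t₁) = ln(282/85.8) / (125 − 23.0)
  = 1.190 / 102.0 = 0.01167 h⁻¹
t½ = ln 2 / k = ln 2 / 0.01167 ≈ 59.4 hours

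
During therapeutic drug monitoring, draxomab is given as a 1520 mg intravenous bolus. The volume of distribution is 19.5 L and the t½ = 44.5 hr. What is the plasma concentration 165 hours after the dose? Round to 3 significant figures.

C₀ = dose / V = 1520 / 19.5 = 77.95 mg/L
k = ln 2 / 44.5 = 0.01558 hr⁻¹
C(t) = C₀ e^(−kt) = 77.95 × e^(−0.01558 × 165) = 77.95 × e^(−2.570) = 77.95 × 0.07653 ≈ 5.97 mg/L

5.97 mg/L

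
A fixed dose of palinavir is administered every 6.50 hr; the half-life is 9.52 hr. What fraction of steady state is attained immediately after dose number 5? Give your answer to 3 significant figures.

0.906

k = ln 2 / 9.52 = 0.07281 hr⁻¹
f_n = 1 − e^(−nkτ) = 1 − e^(−5 × 0.07281 × 6.50) = 1 − e^(−2.366) = 1 − 0.09383 ≈ 0.906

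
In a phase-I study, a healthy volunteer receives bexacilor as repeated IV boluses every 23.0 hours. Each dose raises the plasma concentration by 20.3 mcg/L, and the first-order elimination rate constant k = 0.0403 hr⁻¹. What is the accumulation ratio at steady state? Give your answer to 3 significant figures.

1.66

Fraction remaining after one interval: e^(−kτ) = e^(−0.04030 × 23.0) = 0.3958
R = 1 / (1 − 0.3958) = 1 / 0.6042 ≈ 1.66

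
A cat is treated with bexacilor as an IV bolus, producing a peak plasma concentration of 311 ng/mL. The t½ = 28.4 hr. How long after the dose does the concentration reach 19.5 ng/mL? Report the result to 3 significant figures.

113 hours

k = ln 2 / 28.4 = 0.02441 hr⁻¹
C(t) = C₀ e^(−kt)  ⇒  t = ln(C₀/C) / k
t = ln(311/19.5) / 0.02441 = 2.769 / 0.02441 ≈ 113 hours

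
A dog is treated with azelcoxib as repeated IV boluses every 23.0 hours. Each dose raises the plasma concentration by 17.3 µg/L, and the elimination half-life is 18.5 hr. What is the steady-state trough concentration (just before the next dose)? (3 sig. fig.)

12.7 µg/L

k = ln 2 / 18.5 = 0.03747 hr⁻¹
Fraction remaining after one interval: e^(−kτ) = e^(−0.03747 × 23.0) = 0.4224
R = 1 / (1 − 0.4224) = 1.731
Css,max = 17.3 × 1.731 = 29.95 µg/L
Css,min = Css,max × e^(−kτ) = 29.95 × 0.4224 ≈ 12.7 µg/L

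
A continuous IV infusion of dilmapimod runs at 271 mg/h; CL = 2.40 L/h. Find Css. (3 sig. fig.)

Css = infusion rate / CL = 271 / 2.40 ≈ 113 µg/mL

113 µg/mL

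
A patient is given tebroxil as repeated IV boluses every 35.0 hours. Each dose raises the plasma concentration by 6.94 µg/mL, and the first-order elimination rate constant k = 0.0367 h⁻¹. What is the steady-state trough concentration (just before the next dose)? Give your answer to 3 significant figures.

Fraction remaining after one interval: e^(−kτ) = e^(−0.03670 × 35.0) = 0.2768
R = 1 / (1 − 0.2768) = 1.383
Css,max = 6.94 × 1.383 = 9.596 µg/mL
Css,min = Css,max × e^(−kτ) = 9.596 × 0.2768 ≈ 2.66 µg/mL

2.66 µg/mL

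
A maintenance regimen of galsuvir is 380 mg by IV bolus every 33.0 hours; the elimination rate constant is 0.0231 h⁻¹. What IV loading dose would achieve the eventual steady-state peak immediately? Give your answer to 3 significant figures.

712 mg

Accumulation ratio R = 1 / (1 − e^(−kτ)) = 1 / (1 − e^(−0.02310×33.0)) = 1 / (1 − 0.4666) = 1.875
Loading dose = maintenance dose × R = 380 × 1.875 ≈ 712 mg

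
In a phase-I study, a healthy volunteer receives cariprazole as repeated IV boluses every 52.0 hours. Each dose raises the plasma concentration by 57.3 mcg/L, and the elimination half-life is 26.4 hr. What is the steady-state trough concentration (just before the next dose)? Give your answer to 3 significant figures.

k = ln 2 / 26.4 = 0.02626 hr⁻¹
Fraction remaining after one interval: e^(−kτ) = e^(−0.02626 × 52.0) = 0.2553
R = 1 / (1 − 0.2553) = 1.343
Css,max = 57.3 × 1.343 = 76.94 mcg/L
Css,min = Css,max × e^(−kτ) = 76.94 × 0.2553 ≈ 19.6 mcg/L

19.6 mcg/L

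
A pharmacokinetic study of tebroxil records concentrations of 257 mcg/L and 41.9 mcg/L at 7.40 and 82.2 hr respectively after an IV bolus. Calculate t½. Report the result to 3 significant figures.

28.6 hours

k = ln(C₁/C₂) / (t₂ − t₁) = ln(257/41.9) / (82.2 − 7.40)
  = 1.814 / 74.80 = 0.02425 hr⁻¹
t½ = ln 2 / k = ln 2 / 0.02425 ≈ 28.6 hours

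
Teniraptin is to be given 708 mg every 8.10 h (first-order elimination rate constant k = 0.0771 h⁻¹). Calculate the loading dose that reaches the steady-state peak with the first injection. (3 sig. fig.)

Accumulation ratio R = 1 / (1 − e^(−kτ)) = 1 / (1 − e^(−0.07710×8.10)) = 1 / (1 − 0.5355) = 2.153
Loading dose = maintenance dose × R = 708 × 2.153 ≈ 1520 mg

1520 mg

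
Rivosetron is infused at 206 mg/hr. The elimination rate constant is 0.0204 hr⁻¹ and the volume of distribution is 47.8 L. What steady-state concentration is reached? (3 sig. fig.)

CL = k · V = 0.0204 × 47.8 = 0.9751 L/hr
Css = rate / CL = 206 / 0.9751 ≈ 211 mg/L

211 mg/L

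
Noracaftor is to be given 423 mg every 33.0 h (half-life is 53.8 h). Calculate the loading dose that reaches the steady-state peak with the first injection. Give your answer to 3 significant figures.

1220 mg

k = ln 2 / 53.8 = 0.01288 h⁻¹
Accumulation ratio R = 1 / (1 − e^(−kτ)) = 1 / (1 − e^(−0.01288×33.0)) = 1 / (1 − 0.6537) = 2.887
Loading dose = maintenance dose × R = 423 × 2.887 ≈ 1220 mg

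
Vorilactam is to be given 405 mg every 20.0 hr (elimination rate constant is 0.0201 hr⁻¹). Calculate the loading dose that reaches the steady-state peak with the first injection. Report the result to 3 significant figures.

Accumulation ratio R = 1 / (1 − e^(−kτ)) = 1 / (1 − e^(−0.02010×20.0)) = 1 / (1 − 0.6690) = 3.021
Loading dose = maintenance dose × R = 405 × 3.021 ≈ 1220 mg

1220 mg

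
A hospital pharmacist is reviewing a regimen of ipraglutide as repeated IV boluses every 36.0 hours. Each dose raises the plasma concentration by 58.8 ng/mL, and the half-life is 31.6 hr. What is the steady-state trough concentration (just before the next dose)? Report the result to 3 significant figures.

k = ln 2 / 31.6 = 0.02194 hr⁻¹
Fraction remaining after one interval: e^(−kτ) = e^(−0.02194 × 36.0) = 0.4540
R = 1 / (1 − 0.4540) = 1.831
Css,max = 58.8 × 1.831 = 107.7 ng/mL
Css,min = Css,max × e^(−kτ) = 107.7 × 0.4540 ≈ 48.9 ng/mL

48.9 ng/mL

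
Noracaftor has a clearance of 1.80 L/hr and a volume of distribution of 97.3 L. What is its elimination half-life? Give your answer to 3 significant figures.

k = CL / V = 1.80 / 97.3 = 0.01850 hr⁻¹
t½ = ln 2 / k = ln 2 / 0.01850 ≈ 37.5 hours

37.5 hours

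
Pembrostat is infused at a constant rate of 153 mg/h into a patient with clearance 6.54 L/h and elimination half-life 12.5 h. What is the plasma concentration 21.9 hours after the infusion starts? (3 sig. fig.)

Css = rate / CL = 153 / 6.54 = 23.39 mg/L
k = ln 2 / 12.5 = 0.05545 h⁻¹
C(t) = Css (1 − e^(−kt)) = 23.39 × (1 − e^(−1.214)) = 23.39 × 0.7031 ≈ 16.4 mg/L

16.4 mg/L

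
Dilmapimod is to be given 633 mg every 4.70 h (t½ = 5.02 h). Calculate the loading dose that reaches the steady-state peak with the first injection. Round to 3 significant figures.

k = ln 2 / 5.02 = 0.1381 h⁻¹
Accumulation ratio R = 1 / (1 − e^(−kτ)) = 1 / (1 − e^(−0.1381×4.70)) = 1 / (1 − 0.5226) = 2.095
Loading dose = maintenance dose × R = 633 × 2.095 ≈ 1330 mg

1330 mg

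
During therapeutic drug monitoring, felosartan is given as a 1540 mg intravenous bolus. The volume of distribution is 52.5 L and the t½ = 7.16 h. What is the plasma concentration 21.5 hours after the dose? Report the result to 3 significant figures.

C₀ = dose / V = 1540 / 52.5 = 29.33 µg/mL
k = ln 2 / 7.16 = 0.09681 h⁻¹
C(t) = C₀ e^(−kt) = 29.33 × e^(−0.09681 × 21.5) = 29.33 × e^(−2.081) = 29.33 × 0.1248 ≈ 3.66 µg/mL

3.66 µg/mL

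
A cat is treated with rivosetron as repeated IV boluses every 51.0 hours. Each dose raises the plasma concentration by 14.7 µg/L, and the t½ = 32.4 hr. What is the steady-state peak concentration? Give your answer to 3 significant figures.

k = ln 2 / 32.4 = 0.02139 hr⁻¹
Fraction remaining after one interval: e^(−kτ) = e^(−0.02139 × 51.0) = 0.3359
R = 1 / (1 − 0.3359) = 1.506
Css,max = 14.7 × 1.506 ≈ 22.1 µg/L

22.1 µg/L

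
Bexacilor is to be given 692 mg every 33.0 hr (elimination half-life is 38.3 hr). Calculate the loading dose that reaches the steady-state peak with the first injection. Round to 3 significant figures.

1540 mg

k = ln 2 / 38.3 = 0.01810 hr⁻¹
Accumulation ratio R = 1 / (1 − e^(−kτ)) = 1 / (1 − e^(−0.01810×33.0)) = 1 / (1 − 0.5503) = 2.224
Loading dose = maintenance dose × R = 692 × 2.224 ≈ 1540 mg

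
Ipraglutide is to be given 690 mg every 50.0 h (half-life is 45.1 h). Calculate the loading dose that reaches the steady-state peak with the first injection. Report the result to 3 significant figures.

k = ln 2 / 45.1 = 0.01537 h⁻¹
Accumulation ratio R = 1 / (1 − e^(−kτ)) = 1 / (1 − e^(−0.01537×50.0)) = 1 / (1 − 0.4637) = 1.865
Loading dose = maintenance dose × R = 690 × 1.865 ≈ 1290 mg

1290 mg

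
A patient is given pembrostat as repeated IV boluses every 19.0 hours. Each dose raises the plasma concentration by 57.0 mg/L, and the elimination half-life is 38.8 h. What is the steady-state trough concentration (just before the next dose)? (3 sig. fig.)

141 mg/L

k = ln 2 / 38.8 = 0.01786 h⁻¹
Fraction remaining after one interval: e^(−kτ) = e^(−0.01786 × 19.0) = 0.7122
R = 1 / (1 − 0.7122) = 3.474
Css,max = 57.0 × 3.474 = 198.0 mg/L
Css,min = Css,max × e^(−kτ) = 198.0 × 0.7122 ≈ 141 mg/L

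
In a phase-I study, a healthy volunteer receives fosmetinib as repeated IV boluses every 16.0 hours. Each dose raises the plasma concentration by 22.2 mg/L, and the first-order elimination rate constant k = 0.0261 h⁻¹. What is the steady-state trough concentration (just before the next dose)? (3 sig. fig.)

Fraction remaining after one interval: e^(−kτ) = e^(−0.02610 × 16.0) = 0.6586
R = 1 / (1 − 0.6586) = 2.929
Css,max = 22.2 × 2.929 = 65.03 mg/L
Css,min = Css,max × e^(−kτ) = 65.03 × 0.6586 ≈ 42.8 mg/L

42.8 mg/L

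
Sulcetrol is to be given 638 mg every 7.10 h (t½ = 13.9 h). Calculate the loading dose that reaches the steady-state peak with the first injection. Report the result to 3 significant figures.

2140 mg

k = ln 2 / 13.9 = 0.04987 h⁻¹
Accumulation ratio R = 1 / (1 − e^(−kτ)) = 1 / (1 − e^(−0.04987×7.10)) = 1 / (1 − 0.7018) = 3.354
Loading dose = maintenance dose × R = 638 × 3.354 ≈ 2140 mg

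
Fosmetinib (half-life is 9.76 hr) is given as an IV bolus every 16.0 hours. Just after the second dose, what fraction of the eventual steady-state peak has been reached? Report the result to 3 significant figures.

k = ln 2 / 9.76 = 0.07102 hr⁻¹
f_n = 1 − e^(−nkτ) = 1 − e^(−2 × 0.07102 × 16.0) = 1 − e^(−2.273) = 1 − 0.1030 ≈ 0.897

0.897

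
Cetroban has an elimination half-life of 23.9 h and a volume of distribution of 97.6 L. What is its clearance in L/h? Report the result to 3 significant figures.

k = ln 2 / t½ = ln 2 / 23.9 = 0.02900 h⁻¹
CL = k · V = 0.02900 × 97.6 ≈ 2.83 L/h

2.83 L/h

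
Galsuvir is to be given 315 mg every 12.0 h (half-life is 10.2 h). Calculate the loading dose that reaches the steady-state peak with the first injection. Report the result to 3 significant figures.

k = ln 2 / 10.2 = 0.06796 h⁻¹
Accumulation ratio R = 1 / (1 − e^(−kτ)) = 1 / (1 − e^(−0.06796×12.0)) = 1 / (1 − 0.4424) = 1.794
Loading dose = maintenance dose × R = 315 × 1.794 ≈ 565 mg

565 mg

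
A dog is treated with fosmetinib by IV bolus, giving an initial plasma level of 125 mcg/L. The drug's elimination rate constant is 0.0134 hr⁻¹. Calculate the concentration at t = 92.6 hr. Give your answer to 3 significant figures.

36.1 mcg/L

C(t) = C₀ e^(−kt) = 125 × e^(−0.01340 × 92.6) = 125 × e^(−1.241) = 125 × 0.2891 ≈ 36.1 mcg/L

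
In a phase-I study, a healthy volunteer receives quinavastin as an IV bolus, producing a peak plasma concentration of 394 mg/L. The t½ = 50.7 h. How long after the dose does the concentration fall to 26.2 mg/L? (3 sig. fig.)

k = ln 2 / 50.7 = 0.01367 h⁻¹
C(t) = C₀ e^(−kt)  ⇒  t = ln(C₀/C) / k
t = ln(394/26.2) / 0.01367 = 2.711 / 0.01367 ≈ 198 hours

198 hours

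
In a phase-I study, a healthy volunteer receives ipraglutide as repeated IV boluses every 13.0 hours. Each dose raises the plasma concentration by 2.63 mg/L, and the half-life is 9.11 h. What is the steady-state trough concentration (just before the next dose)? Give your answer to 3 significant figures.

k = ln 2 / 9.11 = 0.07609 h⁻¹
Fraction remaining after one interval: e^(−kτ) = e^(−0.07609 × 13.0) = 0.3719
R = 1 / (1 − 0.3719) = 1.592
Css,max = 2.63 × 1.592 = 4.187 mg/L
Css,min = Css,max × e^(−kτ) = 4.187 × 0.3719 ≈ 1.56 mg/L

1.56 mg/L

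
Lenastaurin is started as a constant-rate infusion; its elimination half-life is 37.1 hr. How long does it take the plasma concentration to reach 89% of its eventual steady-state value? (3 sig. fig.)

k = ln 2 / 37.1 = 0.01868 hr⁻¹
f = 1 − e^(−kt)  ⇒  t = −ln(1 − f) / k
t = −ln(1 − 0.89) / 0.01868 = 2.207 / 0.01868 ≈ 118 hours

118 hours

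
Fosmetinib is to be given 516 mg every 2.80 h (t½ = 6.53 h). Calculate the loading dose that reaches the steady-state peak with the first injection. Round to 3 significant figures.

k = ln 2 / 6.53 = 0.1061 h⁻¹
Accumulation ratio R = 1 / (1 − e^(−kτ)) = 1 / (1 − e^(−0.1061×2.80)) = 1 / (1 − 0.7429) = 3.889
Loading dose = maintenance dose × R = 516 × 3.889 ≈ 2010 mg

2010 mg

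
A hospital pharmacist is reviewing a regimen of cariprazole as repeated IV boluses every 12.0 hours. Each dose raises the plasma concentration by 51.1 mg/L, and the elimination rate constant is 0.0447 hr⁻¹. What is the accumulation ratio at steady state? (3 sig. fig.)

2.41

Fraction remaining after one interval: e^(−kτ) = e^(−0.04470 × 12.0) = 0.5848
R = 1 / (1 − 0.5848) = 1 / 0.4152 ≈ 2.41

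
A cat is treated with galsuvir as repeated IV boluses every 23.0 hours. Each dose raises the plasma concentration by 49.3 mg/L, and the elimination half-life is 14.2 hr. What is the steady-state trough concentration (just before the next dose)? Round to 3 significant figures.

k = ln 2 / 14.2 = 0.04881 hr⁻¹
Fraction remaining after one interval: e^(−kτ) = e^(−0.04881 × 23.0) = 0.3254
R = 1 / (1 − 0.3254) = 1.482
Css,max = 49.3 × 1.482 = 73.08 mg/L
Css,min = Css,max × e^(−kτ) = 73.08 × 0.3254 ≈ 23.8 mg/L

23.8 mg/L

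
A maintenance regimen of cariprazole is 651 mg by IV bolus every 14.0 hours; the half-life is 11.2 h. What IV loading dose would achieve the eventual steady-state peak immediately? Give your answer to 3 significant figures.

1120 mg

k = ln 2 / 11.2 = 0.06189 h⁻¹
Accumulation ratio R = 1 / (1 − e^(−kτ)) = 1 / (1 − e^(−0.06189×14.0)) = 1 / (1 − 0.4204) = 1.725
Loading dose = maintenance dose × R = 651 × 1.725 ≈ 1120 mg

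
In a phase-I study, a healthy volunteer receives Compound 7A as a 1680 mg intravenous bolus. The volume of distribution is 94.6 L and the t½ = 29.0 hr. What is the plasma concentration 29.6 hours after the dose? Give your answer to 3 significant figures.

8.75 mg/L

C₀ = dose / V = 1680 / 94.6 = 17.76 mg/L
k = ln 2 / 29.0 = 0.02390 hr⁻¹
C(t) = C₀ e^(−kt) = 17.76 × e^(−0.02390 × 29.6) = 17.76 × e^(−0.7075) = 17.76 × 0.4929 ≈ 8.75 mg/L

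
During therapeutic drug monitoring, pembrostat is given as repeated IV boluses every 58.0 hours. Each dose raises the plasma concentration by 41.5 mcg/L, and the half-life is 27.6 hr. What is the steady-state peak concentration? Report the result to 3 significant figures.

k = ln 2 / 27.6 = 0.02511 hr⁻¹
Fraction remaining after one interval: e^(−kτ) = e^(−0.02511 × 58.0) = 0.2330
R = 1 / (1 − 0.2330) = 1.304
Css,max = 41.5 × 1.304 ≈ 54.1 mcg/L

54.1 mcg/L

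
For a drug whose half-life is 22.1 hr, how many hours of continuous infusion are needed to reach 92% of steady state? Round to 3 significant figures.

k = ln 2 / 22.1 = 0.03136 hr⁻¹
f = 1 − e^(−kt)  ⇒  t = −ln(1 − f) / k
t = −ln(1 − 0.92) / 0.03136 = 2.526 / 0.03136 ≈ 80.5 hours

80.5 hours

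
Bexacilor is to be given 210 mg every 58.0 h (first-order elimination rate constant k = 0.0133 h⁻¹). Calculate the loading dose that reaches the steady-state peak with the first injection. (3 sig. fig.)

391 mg

Accumulation ratio R = 1 / (1 − e^(−kτ)) = 1 / (1 − e^(−0.01330×58.0)) = 1 / (1 − 0.4624) = 1.860
Loading dose = maintenance dose × R = 210 × 1.860 ≈ 391 mg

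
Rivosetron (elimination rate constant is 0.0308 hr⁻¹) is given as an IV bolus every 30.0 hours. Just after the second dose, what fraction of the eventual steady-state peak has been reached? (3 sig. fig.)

0.842

f_n = 1 − e^(−nkτ) = 1 − e^(−2 × 0.03080 × 30.0) = 1 − e^(−1.848) = 1 − 0.1576 ≈ 0.842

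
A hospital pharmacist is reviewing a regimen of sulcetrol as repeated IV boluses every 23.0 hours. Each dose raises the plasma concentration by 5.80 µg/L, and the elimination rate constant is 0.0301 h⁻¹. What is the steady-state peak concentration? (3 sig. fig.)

11.6 µg/L

Fraction remaining after one interval: e^(−kτ) = e^(−0.03010 × 23.0) = 0.5004
R = 1 / (1 − 0.5004) = 2.002
Css,max = 5.80 × 2.002 ≈ 11.6 µg/L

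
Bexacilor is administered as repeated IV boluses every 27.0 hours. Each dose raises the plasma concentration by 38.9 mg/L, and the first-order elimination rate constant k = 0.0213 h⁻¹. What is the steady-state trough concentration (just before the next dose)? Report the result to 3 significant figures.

Fraction remaining after one interval: e^(−kτ) = e^(−0.02130 × 27.0) = 0.5626
R = 1 / (1 − 0.5626) = 2.286
Css,max = 38.9 × 2.286 = 88.94 mg/L
Css,min = Css,max × e^(−kτ) = 88.94 × 0.5626 ≈ 50.0 mg/L

50.0 mg/L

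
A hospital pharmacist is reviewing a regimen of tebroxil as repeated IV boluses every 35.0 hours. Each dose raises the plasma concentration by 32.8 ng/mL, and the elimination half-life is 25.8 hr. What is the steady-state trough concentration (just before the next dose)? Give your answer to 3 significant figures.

21.0 ng/mL

k = ln 2 / 25.8 = 0.02687 hr⁻¹
Fraction remaining after one interval: e^(−kτ) = e^(−0.02687 × 35.0) = 0.3905
R = 1 / (1 − 0.3905) = 1.641
Css,max = 32.8 × 1.641 = 53.81 ng/mL
Css,min = Css,max × e^(−kτ) = 53.81 × 0.3905 ≈ 21.0 ng/mL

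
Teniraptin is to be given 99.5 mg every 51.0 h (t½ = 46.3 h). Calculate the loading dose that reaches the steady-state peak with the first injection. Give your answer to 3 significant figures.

k = ln 2 / 46.3 = 0.01497 h⁻¹
Accumulation ratio R = 1 / (1 − e^(−kτ)) = 1 / (1 − e^(−0.01497×51.0)) = 1 / (1 − 0.4660) = 1.873
Loading dose = maintenance dose × R = 99.5 × 1.873 ≈ 186 mg

186 mg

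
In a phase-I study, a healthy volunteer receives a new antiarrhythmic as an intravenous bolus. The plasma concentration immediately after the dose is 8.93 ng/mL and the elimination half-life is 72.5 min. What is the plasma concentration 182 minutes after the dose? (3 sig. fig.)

1.57 ng/mL

k = ln 2 / 72.5 = 0.009561 min⁻¹
C(t) = C₀ e^(−kt) = 8.93 × e^(−0.009561 × 182) = 8.93 × e^(−1.740) = 8.93 × 0.1755 ≈ 1.57 ng/mL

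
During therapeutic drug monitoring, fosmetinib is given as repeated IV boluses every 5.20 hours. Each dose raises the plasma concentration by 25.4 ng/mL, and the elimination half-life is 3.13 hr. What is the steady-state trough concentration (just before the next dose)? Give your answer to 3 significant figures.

11.7 ng/mL

k = ln 2 / 3.13 = 0.2215 hr⁻¹
Fraction remaining after one interval: e^(−kτ) = e^(−0.2215 × 5.20) = 0.3161
R = 1 / (1 − 0.3161) = 1.462
Css,max = 25.4 × 1.462 = 37.14 ng/mL
Css,min = Css,max × e^(−kτ) = 37.14 × 0.3161 ≈ 11.7 ng/mL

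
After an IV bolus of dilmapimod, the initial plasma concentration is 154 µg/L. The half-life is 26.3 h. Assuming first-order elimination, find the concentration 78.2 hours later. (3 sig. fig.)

k = ln 2 / 26.3 = 0.02636 h⁻¹
78.2 h is 2.973 half-lives, so C = 154 × (1/2)^2.973 = 154 × 0.1273 ≈ 19.6 µg/L

19.6 µg/L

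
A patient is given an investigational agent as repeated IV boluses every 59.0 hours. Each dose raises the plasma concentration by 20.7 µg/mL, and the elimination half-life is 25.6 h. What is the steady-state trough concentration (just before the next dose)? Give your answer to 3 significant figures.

k = ln 2 / 25.6 = 0.02708 h⁻¹
Fraction remaining after one interval: e^(−kτ) = e^(−0.02708 × 59.0) = 0.2024
R = 1 / (1 − 0.2024) = 1.254
Css,max = 20.7 × 1.254 = 25.95 µg/mL
Css,min = Css,max × e^(−kτ) = 25.95 × 0.2024 ≈ 5.25 µg/mL

5.25 µg/mL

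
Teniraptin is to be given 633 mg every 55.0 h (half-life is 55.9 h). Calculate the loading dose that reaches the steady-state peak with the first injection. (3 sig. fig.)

1280 mg

k = ln 2 / 55.9 = 0.01240 h⁻¹
Accumulation ratio R = 1 / (1 − e^(−kτ)) = 1 / (1 − e^(−0.01240×55.0)) = 1 / (1 − 0.5056) = 2.023
Loading dose = maintenance dose × R = 633 × 2.023 ≈ 1280 mg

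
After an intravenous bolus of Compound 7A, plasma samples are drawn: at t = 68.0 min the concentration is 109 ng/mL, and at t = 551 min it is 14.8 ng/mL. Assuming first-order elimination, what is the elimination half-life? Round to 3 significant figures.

168 minutes

k = ln(C₁/C₂) / (t₂ − t₁) = ln(109/14.8) / (551 − 68.0)
  = 1.997 / 483.0 = 0.004134 min⁻¹
t½ = ln 2 / k = ln 2 / 0.004134 ≈ 168 minutes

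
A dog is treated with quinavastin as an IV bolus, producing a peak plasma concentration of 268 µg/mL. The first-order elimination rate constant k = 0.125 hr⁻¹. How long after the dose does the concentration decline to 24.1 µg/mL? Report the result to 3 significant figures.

19.3 hours

C(t) = C₀ e^(−kt)  ⇒  t = ln(C₀/C) / k
t = ln(268/24.1) / 0.1250 = 2.409 / 0.1250 ≈ 19.3 hours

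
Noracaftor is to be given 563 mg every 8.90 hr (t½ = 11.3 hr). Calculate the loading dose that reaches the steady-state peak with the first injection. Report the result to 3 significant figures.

k = ln 2 / 11.3 = 0.06134 hr⁻¹
Accumulation ratio R = 1 / (1 − e^(−kτ)) = 1 / (1 − e^(−0.06134×8.90)) = 1 / (1 − 0.5793) = 2.377
Loading dose = maintenance dose × R = 563 × 2.377 ≈ 1340 mg

1340 mg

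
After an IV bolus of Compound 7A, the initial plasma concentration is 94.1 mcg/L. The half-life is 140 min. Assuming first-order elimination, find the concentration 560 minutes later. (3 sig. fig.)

k = ln 2 / 140 = 0.004951 min⁻¹
C(t) = C₀ e^(−kt) = 94.1 × e^(−0.004951 × 560) = 94.1 × e^(−2.773) = 94.1 × 0.06250 ≈ 5.88 mcg/L

5.88 mcg/L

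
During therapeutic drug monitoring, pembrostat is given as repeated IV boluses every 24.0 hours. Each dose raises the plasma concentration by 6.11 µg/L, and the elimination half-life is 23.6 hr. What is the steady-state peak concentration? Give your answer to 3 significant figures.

k = ln 2 / 23.6 = 0.02937 hr⁻¹
Fraction remaining after one interval: e^(−kτ) = e^(−0.02937 × 24.0) = 0.4942
R = 1 / (1 − 0.4942) = 1.977
Css,max = 6.11 × 1.977 ≈ 12.1 µg/L

12.1 µg/L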